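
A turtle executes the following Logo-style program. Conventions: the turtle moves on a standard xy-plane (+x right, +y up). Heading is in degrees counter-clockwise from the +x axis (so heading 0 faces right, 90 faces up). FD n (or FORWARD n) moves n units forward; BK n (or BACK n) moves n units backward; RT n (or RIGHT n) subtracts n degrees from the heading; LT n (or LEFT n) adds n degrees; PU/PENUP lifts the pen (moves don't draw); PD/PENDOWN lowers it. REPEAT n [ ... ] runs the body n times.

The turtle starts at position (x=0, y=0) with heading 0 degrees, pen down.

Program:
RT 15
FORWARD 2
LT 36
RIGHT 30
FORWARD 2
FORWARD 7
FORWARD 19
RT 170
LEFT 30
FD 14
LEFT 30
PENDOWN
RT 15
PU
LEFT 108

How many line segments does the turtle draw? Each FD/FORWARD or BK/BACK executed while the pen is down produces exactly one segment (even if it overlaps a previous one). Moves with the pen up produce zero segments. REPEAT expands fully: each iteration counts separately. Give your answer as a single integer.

Answer: 5

Derivation:
Executing turtle program step by step:
Start: pos=(0,0), heading=0, pen down
RT 15: heading 0 -> 345
FD 2: (0,0) -> (1.932,-0.518) [heading=345, draw]
LT 36: heading 345 -> 21
RT 30: heading 21 -> 351
FD 2: (1.932,-0.518) -> (3.907,-0.831) [heading=351, draw]
FD 7: (3.907,-0.831) -> (10.821,-1.926) [heading=351, draw]
FD 19: (10.821,-1.926) -> (29.587,-4.898) [heading=351, draw]
RT 170: heading 351 -> 181
LT 30: heading 181 -> 211
FD 14: (29.587,-4.898) -> (17.587,-12.108) [heading=211, draw]
LT 30: heading 211 -> 241
PD: pen down
RT 15: heading 241 -> 226
PU: pen up
LT 108: heading 226 -> 334
Final: pos=(17.587,-12.108), heading=334, 5 segment(s) drawn
Segments drawn: 5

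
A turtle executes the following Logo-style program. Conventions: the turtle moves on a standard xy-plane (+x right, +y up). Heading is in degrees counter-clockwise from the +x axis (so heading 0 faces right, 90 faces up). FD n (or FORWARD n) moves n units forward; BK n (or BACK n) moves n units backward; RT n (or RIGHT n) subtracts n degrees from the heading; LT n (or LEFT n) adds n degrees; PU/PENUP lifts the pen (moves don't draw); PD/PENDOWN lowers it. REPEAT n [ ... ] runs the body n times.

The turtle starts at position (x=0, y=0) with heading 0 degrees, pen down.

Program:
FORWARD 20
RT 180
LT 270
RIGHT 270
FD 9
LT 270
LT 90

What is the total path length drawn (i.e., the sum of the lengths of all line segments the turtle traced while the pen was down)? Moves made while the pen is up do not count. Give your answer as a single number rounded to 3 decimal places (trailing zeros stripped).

Answer: 29

Derivation:
Executing turtle program step by step:
Start: pos=(0,0), heading=0, pen down
FD 20: (0,0) -> (20,0) [heading=0, draw]
RT 180: heading 0 -> 180
LT 270: heading 180 -> 90
RT 270: heading 90 -> 180
FD 9: (20,0) -> (11,0) [heading=180, draw]
LT 270: heading 180 -> 90
LT 90: heading 90 -> 180
Final: pos=(11,0), heading=180, 2 segment(s) drawn

Segment lengths:
  seg 1: (0,0) -> (20,0), length = 20
  seg 2: (20,0) -> (11,0), length = 9
Total = 29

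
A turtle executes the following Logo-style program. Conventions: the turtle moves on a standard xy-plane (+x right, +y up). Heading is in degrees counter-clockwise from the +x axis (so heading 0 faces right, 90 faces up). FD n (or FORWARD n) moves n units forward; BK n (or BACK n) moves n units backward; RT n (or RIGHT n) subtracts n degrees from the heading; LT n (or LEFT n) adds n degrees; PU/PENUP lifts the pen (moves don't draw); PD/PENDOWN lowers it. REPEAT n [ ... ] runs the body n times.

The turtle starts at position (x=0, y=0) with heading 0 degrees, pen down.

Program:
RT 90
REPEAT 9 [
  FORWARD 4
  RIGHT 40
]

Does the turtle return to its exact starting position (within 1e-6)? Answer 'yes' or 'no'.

Answer: yes

Derivation:
Executing turtle program step by step:
Start: pos=(0,0), heading=0, pen down
RT 90: heading 0 -> 270
REPEAT 9 [
  -- iteration 1/9 --
  FD 4: (0,0) -> (0,-4) [heading=270, draw]
  RT 40: heading 270 -> 230
  -- iteration 2/9 --
  FD 4: (0,-4) -> (-2.571,-7.064) [heading=230, draw]
  RT 40: heading 230 -> 190
  -- iteration 3/9 --
  FD 4: (-2.571,-7.064) -> (-6.51,-7.759) [heading=190, draw]
  RT 40: heading 190 -> 150
  -- iteration 4/9 --
  FD 4: (-6.51,-7.759) -> (-9.974,-5.759) [heading=150, draw]
  RT 40: heading 150 -> 110
  -- iteration 5/9 --
  FD 4: (-9.974,-5.759) -> (-11.343,-2) [heading=110, draw]
  RT 40: heading 110 -> 70
  -- iteration 6/9 --
  FD 4: (-11.343,-2) -> (-9.974,1.759) [heading=70, draw]
  RT 40: heading 70 -> 30
  -- iteration 7/9 --
  FD 4: (-9.974,1.759) -> (-6.51,3.759) [heading=30, draw]
  RT 40: heading 30 -> 350
  -- iteration 8/9 --
  FD 4: (-6.51,3.759) -> (-2.571,3.064) [heading=350, draw]
  RT 40: heading 350 -> 310
  -- iteration 9/9 --
  FD 4: (-2.571,3.064) -> (0,0) [heading=310, draw]
  RT 40: heading 310 -> 270
]
Final: pos=(0,0), heading=270, 9 segment(s) drawn

Start position: (0, 0)
Final position: (0, 0)
Distance = 0; < 1e-6 -> CLOSED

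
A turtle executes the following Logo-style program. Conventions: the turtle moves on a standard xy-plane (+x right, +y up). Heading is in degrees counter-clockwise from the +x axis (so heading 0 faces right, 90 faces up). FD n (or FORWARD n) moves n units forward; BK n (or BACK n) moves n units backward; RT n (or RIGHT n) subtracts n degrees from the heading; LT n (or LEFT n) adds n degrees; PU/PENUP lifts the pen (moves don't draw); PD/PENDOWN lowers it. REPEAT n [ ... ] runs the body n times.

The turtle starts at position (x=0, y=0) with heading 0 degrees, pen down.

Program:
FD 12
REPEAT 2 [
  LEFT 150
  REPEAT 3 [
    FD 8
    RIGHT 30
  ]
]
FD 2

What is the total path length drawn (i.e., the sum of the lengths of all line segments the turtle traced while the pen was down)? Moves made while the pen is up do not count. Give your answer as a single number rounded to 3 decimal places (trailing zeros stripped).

Answer: 62

Derivation:
Executing turtle program step by step:
Start: pos=(0,0), heading=0, pen down
FD 12: (0,0) -> (12,0) [heading=0, draw]
REPEAT 2 [
  -- iteration 1/2 --
  LT 150: heading 0 -> 150
  REPEAT 3 [
    -- iteration 1/3 --
    FD 8: (12,0) -> (5.072,4) [heading=150, draw]
    RT 30: heading 150 -> 120
    -- iteration 2/3 --
    FD 8: (5.072,4) -> (1.072,10.928) [heading=120, draw]
    RT 30: heading 120 -> 90
    -- iteration 3/3 --
    FD 8: (1.072,10.928) -> (1.072,18.928) [heading=90, draw]
    RT 30: heading 90 -> 60
  ]
  -- iteration 2/2 --
  LT 150: heading 60 -> 210
  REPEAT 3 [
    -- iteration 1/3 --
    FD 8: (1.072,18.928) -> (-5.856,14.928) [heading=210, draw]
    RT 30: heading 210 -> 180
    -- iteration 2/3 --
    FD 8: (-5.856,14.928) -> (-13.856,14.928) [heading=180, draw]
    RT 30: heading 180 -> 150
    -- iteration 3/3 --
    FD 8: (-13.856,14.928) -> (-20.785,18.928) [heading=150, draw]
    RT 30: heading 150 -> 120
  ]
]
FD 2: (-20.785,18.928) -> (-21.785,20.66) [heading=120, draw]
Final: pos=(-21.785,20.66), heading=120, 8 segment(s) drawn

Segment lengths:
  seg 1: (0,0) -> (12,0), length = 12
  seg 2: (12,0) -> (5.072,4), length = 8
  seg 3: (5.072,4) -> (1.072,10.928), length = 8
  seg 4: (1.072,10.928) -> (1.072,18.928), length = 8
  seg 5: (1.072,18.928) -> (-5.856,14.928), length = 8
  seg 6: (-5.856,14.928) -> (-13.856,14.928), length = 8
  seg 7: (-13.856,14.928) -> (-20.785,18.928), length = 8
  seg 8: (-20.785,18.928) -> (-21.785,20.66), length = 2
Total = 62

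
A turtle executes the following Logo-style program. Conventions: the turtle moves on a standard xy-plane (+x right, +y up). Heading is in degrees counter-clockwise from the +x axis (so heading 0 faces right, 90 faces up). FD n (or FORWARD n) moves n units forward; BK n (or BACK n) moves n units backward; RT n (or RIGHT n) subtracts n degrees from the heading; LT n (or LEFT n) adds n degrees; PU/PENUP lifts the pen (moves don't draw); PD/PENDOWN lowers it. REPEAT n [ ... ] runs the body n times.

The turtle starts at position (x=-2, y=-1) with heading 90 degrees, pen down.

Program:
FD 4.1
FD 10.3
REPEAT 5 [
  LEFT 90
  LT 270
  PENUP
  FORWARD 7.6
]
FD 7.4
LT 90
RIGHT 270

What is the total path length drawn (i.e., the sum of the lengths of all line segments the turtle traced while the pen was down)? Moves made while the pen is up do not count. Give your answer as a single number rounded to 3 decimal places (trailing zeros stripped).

Executing turtle program step by step:
Start: pos=(-2,-1), heading=90, pen down
FD 4.1: (-2,-1) -> (-2,3.1) [heading=90, draw]
FD 10.3: (-2,3.1) -> (-2,13.4) [heading=90, draw]
REPEAT 5 [
  -- iteration 1/5 --
  LT 90: heading 90 -> 180
  LT 270: heading 180 -> 90
  PU: pen up
  FD 7.6: (-2,13.4) -> (-2,21) [heading=90, move]
  -- iteration 2/5 --
  LT 90: heading 90 -> 180
  LT 270: heading 180 -> 90
  PU: pen up
  FD 7.6: (-2,21) -> (-2,28.6) [heading=90, move]
  -- iteration 3/5 --
  LT 90: heading 90 -> 180
  LT 270: heading 180 -> 90
  PU: pen up
  FD 7.6: (-2,28.6) -> (-2,36.2) [heading=90, move]
  -- iteration 4/5 --
  LT 90: heading 90 -> 180
  LT 270: heading 180 -> 90
  PU: pen up
  FD 7.6: (-2,36.2) -> (-2,43.8) [heading=90, move]
  -- iteration 5/5 --
  LT 90: heading 90 -> 180
  LT 270: heading 180 -> 90
  PU: pen up
  FD 7.6: (-2,43.8) -> (-2,51.4) [heading=90, move]
]
FD 7.4: (-2,51.4) -> (-2,58.8) [heading=90, move]
LT 90: heading 90 -> 180
RT 270: heading 180 -> 270
Final: pos=(-2,58.8), heading=270, 2 segment(s) drawn

Segment lengths:
  seg 1: (-2,-1) -> (-2,3.1), length = 4.1
  seg 2: (-2,3.1) -> (-2,13.4), length = 10.3
Total = 14.4

Answer: 14.4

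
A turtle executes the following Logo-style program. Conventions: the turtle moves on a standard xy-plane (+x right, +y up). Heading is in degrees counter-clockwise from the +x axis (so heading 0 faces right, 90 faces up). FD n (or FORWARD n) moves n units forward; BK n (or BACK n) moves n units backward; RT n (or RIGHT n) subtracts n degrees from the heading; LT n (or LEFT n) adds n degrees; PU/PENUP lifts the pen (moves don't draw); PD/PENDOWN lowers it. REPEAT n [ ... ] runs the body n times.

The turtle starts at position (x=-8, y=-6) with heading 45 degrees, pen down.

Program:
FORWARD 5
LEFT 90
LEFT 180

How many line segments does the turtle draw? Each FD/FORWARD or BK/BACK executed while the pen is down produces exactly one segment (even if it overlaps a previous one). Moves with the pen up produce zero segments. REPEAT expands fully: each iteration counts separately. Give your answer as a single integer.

Answer: 1

Derivation:
Executing turtle program step by step:
Start: pos=(-8,-6), heading=45, pen down
FD 5: (-8,-6) -> (-4.464,-2.464) [heading=45, draw]
LT 90: heading 45 -> 135
LT 180: heading 135 -> 315
Final: pos=(-4.464,-2.464), heading=315, 1 segment(s) drawn
Segments drawn: 1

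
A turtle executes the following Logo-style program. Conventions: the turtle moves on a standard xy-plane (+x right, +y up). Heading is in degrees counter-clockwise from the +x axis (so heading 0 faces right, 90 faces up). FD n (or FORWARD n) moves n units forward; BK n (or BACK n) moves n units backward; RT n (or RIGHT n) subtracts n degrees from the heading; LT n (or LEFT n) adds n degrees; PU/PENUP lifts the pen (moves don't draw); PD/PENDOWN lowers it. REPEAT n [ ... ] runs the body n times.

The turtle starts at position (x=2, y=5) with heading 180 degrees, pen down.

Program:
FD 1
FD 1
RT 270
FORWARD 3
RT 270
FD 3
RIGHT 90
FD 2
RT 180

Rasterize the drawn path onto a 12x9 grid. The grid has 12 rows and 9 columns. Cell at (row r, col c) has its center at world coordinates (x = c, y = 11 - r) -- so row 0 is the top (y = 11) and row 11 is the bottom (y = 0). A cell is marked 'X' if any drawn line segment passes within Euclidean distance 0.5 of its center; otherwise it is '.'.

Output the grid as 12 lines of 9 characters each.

Segment 0: (2,5) -> (1,5)
Segment 1: (1,5) -> (0,5)
Segment 2: (0,5) -> (0,2)
Segment 3: (0,2) -> (3,2)
Segment 4: (3,2) -> (3,0)

Answer: .........
.........
.........
.........
.........
.........
XXX......
X........
X........
XXXX.....
...X.....
...X.....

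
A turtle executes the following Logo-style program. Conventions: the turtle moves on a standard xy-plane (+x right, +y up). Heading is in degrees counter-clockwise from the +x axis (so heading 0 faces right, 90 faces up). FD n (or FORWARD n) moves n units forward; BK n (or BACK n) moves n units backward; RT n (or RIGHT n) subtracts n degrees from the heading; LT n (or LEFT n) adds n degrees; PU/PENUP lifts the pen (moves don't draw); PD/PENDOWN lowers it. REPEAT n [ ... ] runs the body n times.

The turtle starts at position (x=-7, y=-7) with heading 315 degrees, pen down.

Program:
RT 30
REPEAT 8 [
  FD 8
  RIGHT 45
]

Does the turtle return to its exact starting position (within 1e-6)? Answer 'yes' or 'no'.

Answer: yes

Derivation:
Executing turtle program step by step:
Start: pos=(-7,-7), heading=315, pen down
RT 30: heading 315 -> 285
REPEAT 8 [
  -- iteration 1/8 --
  FD 8: (-7,-7) -> (-4.929,-14.727) [heading=285, draw]
  RT 45: heading 285 -> 240
  -- iteration 2/8 --
  FD 8: (-4.929,-14.727) -> (-8.929,-21.656) [heading=240, draw]
  RT 45: heading 240 -> 195
  -- iteration 3/8 --
  FD 8: (-8.929,-21.656) -> (-16.657,-23.726) [heading=195, draw]
  RT 45: heading 195 -> 150
  -- iteration 4/8 --
  FD 8: (-16.657,-23.726) -> (-23.585,-19.726) [heading=150, draw]
  RT 45: heading 150 -> 105
  -- iteration 5/8 --
  FD 8: (-23.585,-19.726) -> (-25.656,-11.999) [heading=105, draw]
  RT 45: heading 105 -> 60
  -- iteration 6/8 --
  FD 8: (-25.656,-11.999) -> (-21.656,-5.071) [heading=60, draw]
  RT 45: heading 60 -> 15
  -- iteration 7/8 --
  FD 8: (-21.656,-5.071) -> (-13.928,-3) [heading=15, draw]
  RT 45: heading 15 -> 330
  -- iteration 8/8 --
  FD 8: (-13.928,-3) -> (-7,-7) [heading=330, draw]
  RT 45: heading 330 -> 285
]
Final: pos=(-7,-7), heading=285, 8 segment(s) drawn

Start position: (-7, -7)
Final position: (-7, -7)
Distance = 0; < 1e-6 -> CLOSED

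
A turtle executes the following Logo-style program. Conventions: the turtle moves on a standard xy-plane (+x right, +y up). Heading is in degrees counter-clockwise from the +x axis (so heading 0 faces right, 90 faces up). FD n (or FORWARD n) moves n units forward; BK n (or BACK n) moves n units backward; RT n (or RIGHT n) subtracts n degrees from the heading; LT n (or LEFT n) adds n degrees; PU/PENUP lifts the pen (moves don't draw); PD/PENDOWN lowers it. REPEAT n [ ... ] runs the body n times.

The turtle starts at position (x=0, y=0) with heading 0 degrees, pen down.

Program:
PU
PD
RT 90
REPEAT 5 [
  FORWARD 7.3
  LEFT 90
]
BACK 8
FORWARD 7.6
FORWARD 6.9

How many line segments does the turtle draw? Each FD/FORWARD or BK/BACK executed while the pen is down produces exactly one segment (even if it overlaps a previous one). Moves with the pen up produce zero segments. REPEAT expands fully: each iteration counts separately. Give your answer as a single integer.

Executing turtle program step by step:
Start: pos=(0,0), heading=0, pen down
PU: pen up
PD: pen down
RT 90: heading 0 -> 270
REPEAT 5 [
  -- iteration 1/5 --
  FD 7.3: (0,0) -> (0,-7.3) [heading=270, draw]
  LT 90: heading 270 -> 0
  -- iteration 2/5 --
  FD 7.3: (0,-7.3) -> (7.3,-7.3) [heading=0, draw]
  LT 90: heading 0 -> 90
  -- iteration 3/5 --
  FD 7.3: (7.3,-7.3) -> (7.3,0) [heading=90, draw]
  LT 90: heading 90 -> 180
  -- iteration 4/5 --
  FD 7.3: (7.3,0) -> (0,0) [heading=180, draw]
  LT 90: heading 180 -> 270
  -- iteration 5/5 --
  FD 7.3: (0,0) -> (0,-7.3) [heading=270, draw]
  LT 90: heading 270 -> 0
]
BK 8: (0,-7.3) -> (-8,-7.3) [heading=0, draw]
FD 7.6: (-8,-7.3) -> (-0.4,-7.3) [heading=0, draw]
FD 6.9: (-0.4,-7.3) -> (6.5,-7.3) [heading=0, draw]
Final: pos=(6.5,-7.3), heading=0, 8 segment(s) drawn
Segments drawn: 8

Answer: 8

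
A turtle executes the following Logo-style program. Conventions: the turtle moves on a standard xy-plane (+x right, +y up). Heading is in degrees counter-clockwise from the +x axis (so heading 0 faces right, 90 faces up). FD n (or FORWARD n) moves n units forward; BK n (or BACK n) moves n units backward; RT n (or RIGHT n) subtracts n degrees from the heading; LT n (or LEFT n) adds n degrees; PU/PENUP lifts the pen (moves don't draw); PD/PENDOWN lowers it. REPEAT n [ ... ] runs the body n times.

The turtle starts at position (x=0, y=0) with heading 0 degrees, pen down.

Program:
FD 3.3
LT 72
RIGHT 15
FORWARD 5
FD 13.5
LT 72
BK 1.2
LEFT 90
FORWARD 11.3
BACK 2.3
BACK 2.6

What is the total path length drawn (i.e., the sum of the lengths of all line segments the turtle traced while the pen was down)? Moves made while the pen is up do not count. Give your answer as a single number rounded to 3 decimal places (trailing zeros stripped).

Executing turtle program step by step:
Start: pos=(0,0), heading=0, pen down
FD 3.3: (0,0) -> (3.3,0) [heading=0, draw]
LT 72: heading 0 -> 72
RT 15: heading 72 -> 57
FD 5: (3.3,0) -> (6.023,4.193) [heading=57, draw]
FD 13.5: (6.023,4.193) -> (13.376,15.515) [heading=57, draw]
LT 72: heading 57 -> 129
BK 1.2: (13.376,15.515) -> (14.131,14.583) [heading=129, draw]
LT 90: heading 129 -> 219
FD 11.3: (14.131,14.583) -> (5.349,7.472) [heading=219, draw]
BK 2.3: (5.349,7.472) -> (7.137,8.919) [heading=219, draw]
BK 2.6: (7.137,8.919) -> (9.157,10.555) [heading=219, draw]
Final: pos=(9.157,10.555), heading=219, 7 segment(s) drawn

Segment lengths:
  seg 1: (0,0) -> (3.3,0), length = 3.3
  seg 2: (3.3,0) -> (6.023,4.193), length = 5
  seg 3: (6.023,4.193) -> (13.376,15.515), length = 13.5
  seg 4: (13.376,15.515) -> (14.131,14.583), length = 1.2
  seg 5: (14.131,14.583) -> (5.349,7.472), length = 11.3
  seg 6: (5.349,7.472) -> (7.137,8.919), length = 2.3
  seg 7: (7.137,8.919) -> (9.157,10.555), length = 2.6
Total = 39.2

Answer: 39.2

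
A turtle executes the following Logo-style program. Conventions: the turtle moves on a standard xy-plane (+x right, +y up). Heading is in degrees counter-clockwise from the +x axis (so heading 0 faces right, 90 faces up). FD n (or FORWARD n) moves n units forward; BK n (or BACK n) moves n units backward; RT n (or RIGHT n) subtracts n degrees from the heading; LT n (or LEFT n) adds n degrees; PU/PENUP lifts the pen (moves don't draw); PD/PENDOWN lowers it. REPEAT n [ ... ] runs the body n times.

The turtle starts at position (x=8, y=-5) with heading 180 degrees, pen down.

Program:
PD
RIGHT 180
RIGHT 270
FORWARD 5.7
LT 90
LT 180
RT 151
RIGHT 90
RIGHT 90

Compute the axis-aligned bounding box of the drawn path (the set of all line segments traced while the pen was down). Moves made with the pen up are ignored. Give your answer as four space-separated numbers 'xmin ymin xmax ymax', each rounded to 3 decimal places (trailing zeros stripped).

Answer: 8 -5 8 0.7

Derivation:
Executing turtle program step by step:
Start: pos=(8,-5), heading=180, pen down
PD: pen down
RT 180: heading 180 -> 0
RT 270: heading 0 -> 90
FD 5.7: (8,-5) -> (8,0.7) [heading=90, draw]
LT 90: heading 90 -> 180
LT 180: heading 180 -> 0
RT 151: heading 0 -> 209
RT 90: heading 209 -> 119
RT 90: heading 119 -> 29
Final: pos=(8,0.7), heading=29, 1 segment(s) drawn

Segment endpoints: x in {8, 8}, y in {-5, 0.7}
xmin=8, ymin=-5, xmax=8, ymax=0.7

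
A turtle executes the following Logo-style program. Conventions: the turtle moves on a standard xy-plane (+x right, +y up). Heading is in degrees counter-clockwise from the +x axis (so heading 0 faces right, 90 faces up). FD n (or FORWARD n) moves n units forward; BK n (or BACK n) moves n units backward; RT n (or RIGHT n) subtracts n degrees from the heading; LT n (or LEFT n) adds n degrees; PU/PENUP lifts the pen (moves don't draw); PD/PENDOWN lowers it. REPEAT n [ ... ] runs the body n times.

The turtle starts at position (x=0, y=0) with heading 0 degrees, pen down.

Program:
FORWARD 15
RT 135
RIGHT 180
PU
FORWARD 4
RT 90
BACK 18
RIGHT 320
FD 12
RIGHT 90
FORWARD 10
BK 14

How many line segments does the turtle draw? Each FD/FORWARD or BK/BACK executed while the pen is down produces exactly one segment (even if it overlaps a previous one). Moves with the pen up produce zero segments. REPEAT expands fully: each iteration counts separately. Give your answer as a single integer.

Answer: 1

Derivation:
Executing turtle program step by step:
Start: pos=(0,0), heading=0, pen down
FD 15: (0,0) -> (15,0) [heading=0, draw]
RT 135: heading 0 -> 225
RT 180: heading 225 -> 45
PU: pen up
FD 4: (15,0) -> (17.828,2.828) [heading=45, move]
RT 90: heading 45 -> 315
BK 18: (17.828,2.828) -> (5.101,15.556) [heading=315, move]
RT 320: heading 315 -> 355
FD 12: (5.101,15.556) -> (17.055,14.51) [heading=355, move]
RT 90: heading 355 -> 265
FD 10: (17.055,14.51) -> (16.183,4.549) [heading=265, move]
BK 14: (16.183,4.549) -> (17.403,18.495) [heading=265, move]
Final: pos=(17.403,18.495), heading=265, 1 segment(s) drawn
Segments drawn: 1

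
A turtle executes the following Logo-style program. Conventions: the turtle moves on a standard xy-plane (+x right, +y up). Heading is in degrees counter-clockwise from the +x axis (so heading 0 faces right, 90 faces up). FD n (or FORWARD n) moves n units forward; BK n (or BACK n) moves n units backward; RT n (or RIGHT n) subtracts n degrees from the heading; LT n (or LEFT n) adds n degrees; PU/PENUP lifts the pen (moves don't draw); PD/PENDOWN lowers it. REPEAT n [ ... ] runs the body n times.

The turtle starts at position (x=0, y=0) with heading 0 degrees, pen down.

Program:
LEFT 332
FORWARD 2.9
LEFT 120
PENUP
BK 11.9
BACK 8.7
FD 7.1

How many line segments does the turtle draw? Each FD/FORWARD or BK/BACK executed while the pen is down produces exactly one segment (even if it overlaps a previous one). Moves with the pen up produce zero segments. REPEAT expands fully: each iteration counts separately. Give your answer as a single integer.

Answer: 1

Derivation:
Executing turtle program step by step:
Start: pos=(0,0), heading=0, pen down
LT 332: heading 0 -> 332
FD 2.9: (0,0) -> (2.561,-1.361) [heading=332, draw]
LT 120: heading 332 -> 92
PU: pen up
BK 11.9: (2.561,-1.361) -> (2.976,-13.254) [heading=92, move]
BK 8.7: (2.976,-13.254) -> (3.279,-21.949) [heading=92, move]
FD 7.1: (3.279,-21.949) -> (3.032,-14.853) [heading=92, move]
Final: pos=(3.032,-14.853), heading=92, 1 segment(s) drawn
Segments drawn: 1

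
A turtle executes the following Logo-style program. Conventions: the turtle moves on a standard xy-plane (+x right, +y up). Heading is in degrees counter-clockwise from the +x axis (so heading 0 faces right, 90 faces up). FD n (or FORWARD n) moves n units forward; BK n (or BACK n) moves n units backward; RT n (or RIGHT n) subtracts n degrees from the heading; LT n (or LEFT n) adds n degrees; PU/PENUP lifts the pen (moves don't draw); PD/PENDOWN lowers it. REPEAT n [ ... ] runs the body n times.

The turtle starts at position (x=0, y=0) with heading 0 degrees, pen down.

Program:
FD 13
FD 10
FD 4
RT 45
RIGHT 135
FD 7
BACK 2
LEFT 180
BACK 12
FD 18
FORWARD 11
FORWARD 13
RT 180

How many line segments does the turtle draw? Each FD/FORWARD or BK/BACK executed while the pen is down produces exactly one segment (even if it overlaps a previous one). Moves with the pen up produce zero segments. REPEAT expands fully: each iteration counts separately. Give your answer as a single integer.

Answer: 9

Derivation:
Executing turtle program step by step:
Start: pos=(0,0), heading=0, pen down
FD 13: (0,0) -> (13,0) [heading=0, draw]
FD 10: (13,0) -> (23,0) [heading=0, draw]
FD 4: (23,0) -> (27,0) [heading=0, draw]
RT 45: heading 0 -> 315
RT 135: heading 315 -> 180
FD 7: (27,0) -> (20,0) [heading=180, draw]
BK 2: (20,0) -> (22,0) [heading=180, draw]
LT 180: heading 180 -> 0
BK 12: (22,0) -> (10,0) [heading=0, draw]
FD 18: (10,0) -> (28,0) [heading=0, draw]
FD 11: (28,0) -> (39,0) [heading=0, draw]
FD 13: (39,0) -> (52,0) [heading=0, draw]
RT 180: heading 0 -> 180
Final: pos=(52,0), heading=180, 9 segment(s) drawn
Segments drawn: 9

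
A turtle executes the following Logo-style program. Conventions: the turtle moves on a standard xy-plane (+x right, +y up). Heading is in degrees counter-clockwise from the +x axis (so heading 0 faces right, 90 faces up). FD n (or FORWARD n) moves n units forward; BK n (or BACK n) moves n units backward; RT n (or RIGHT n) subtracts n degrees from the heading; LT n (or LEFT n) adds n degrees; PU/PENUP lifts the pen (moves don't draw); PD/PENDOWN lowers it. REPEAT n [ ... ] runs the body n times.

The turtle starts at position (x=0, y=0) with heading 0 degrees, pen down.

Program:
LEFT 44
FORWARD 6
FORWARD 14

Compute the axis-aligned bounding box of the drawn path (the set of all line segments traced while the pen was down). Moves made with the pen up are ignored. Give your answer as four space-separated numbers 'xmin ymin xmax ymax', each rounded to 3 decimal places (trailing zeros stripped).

Executing turtle program step by step:
Start: pos=(0,0), heading=0, pen down
LT 44: heading 0 -> 44
FD 6: (0,0) -> (4.316,4.168) [heading=44, draw]
FD 14: (4.316,4.168) -> (14.387,13.893) [heading=44, draw]
Final: pos=(14.387,13.893), heading=44, 2 segment(s) drawn

Segment endpoints: x in {0, 4.316, 14.387}, y in {0, 4.168, 13.893}
xmin=0, ymin=0, xmax=14.387, ymax=13.893

Answer: 0 0 14.387 13.893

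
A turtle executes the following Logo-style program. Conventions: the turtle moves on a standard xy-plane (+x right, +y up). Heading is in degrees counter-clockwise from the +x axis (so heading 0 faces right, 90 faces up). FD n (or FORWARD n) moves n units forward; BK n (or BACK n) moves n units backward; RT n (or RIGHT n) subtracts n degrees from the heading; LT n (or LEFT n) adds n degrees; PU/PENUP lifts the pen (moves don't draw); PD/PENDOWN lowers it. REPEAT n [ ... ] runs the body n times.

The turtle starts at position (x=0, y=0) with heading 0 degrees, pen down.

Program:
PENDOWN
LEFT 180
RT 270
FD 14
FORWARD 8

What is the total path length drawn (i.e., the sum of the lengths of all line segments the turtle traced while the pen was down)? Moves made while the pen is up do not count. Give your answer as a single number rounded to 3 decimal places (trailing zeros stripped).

Executing turtle program step by step:
Start: pos=(0,0), heading=0, pen down
PD: pen down
LT 180: heading 0 -> 180
RT 270: heading 180 -> 270
FD 14: (0,0) -> (0,-14) [heading=270, draw]
FD 8: (0,-14) -> (0,-22) [heading=270, draw]
Final: pos=(0,-22), heading=270, 2 segment(s) drawn

Segment lengths:
  seg 1: (0,0) -> (0,-14), length = 14
  seg 2: (0,-14) -> (0,-22), length = 8
Total = 22

Answer: 22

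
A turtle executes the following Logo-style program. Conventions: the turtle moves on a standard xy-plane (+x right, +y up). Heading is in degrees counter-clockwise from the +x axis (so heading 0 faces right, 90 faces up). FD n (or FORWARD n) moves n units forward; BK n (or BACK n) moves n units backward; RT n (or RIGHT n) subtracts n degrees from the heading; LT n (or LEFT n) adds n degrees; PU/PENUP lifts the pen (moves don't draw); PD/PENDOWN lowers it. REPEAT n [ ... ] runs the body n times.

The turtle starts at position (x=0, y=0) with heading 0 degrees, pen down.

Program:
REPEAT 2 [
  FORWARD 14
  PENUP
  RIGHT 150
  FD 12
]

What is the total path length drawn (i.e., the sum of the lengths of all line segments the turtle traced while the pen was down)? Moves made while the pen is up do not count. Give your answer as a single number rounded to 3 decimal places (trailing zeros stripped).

Answer: 14

Derivation:
Executing turtle program step by step:
Start: pos=(0,0), heading=0, pen down
REPEAT 2 [
  -- iteration 1/2 --
  FD 14: (0,0) -> (14,0) [heading=0, draw]
  PU: pen up
  RT 150: heading 0 -> 210
  FD 12: (14,0) -> (3.608,-6) [heading=210, move]
  -- iteration 2/2 --
  FD 14: (3.608,-6) -> (-8.517,-13) [heading=210, move]
  PU: pen up
  RT 150: heading 210 -> 60
  FD 12: (-8.517,-13) -> (-2.517,-2.608) [heading=60, move]
]
Final: pos=(-2.517,-2.608), heading=60, 1 segment(s) drawn

Segment lengths:
  seg 1: (0,0) -> (14,0), length = 14
Total = 14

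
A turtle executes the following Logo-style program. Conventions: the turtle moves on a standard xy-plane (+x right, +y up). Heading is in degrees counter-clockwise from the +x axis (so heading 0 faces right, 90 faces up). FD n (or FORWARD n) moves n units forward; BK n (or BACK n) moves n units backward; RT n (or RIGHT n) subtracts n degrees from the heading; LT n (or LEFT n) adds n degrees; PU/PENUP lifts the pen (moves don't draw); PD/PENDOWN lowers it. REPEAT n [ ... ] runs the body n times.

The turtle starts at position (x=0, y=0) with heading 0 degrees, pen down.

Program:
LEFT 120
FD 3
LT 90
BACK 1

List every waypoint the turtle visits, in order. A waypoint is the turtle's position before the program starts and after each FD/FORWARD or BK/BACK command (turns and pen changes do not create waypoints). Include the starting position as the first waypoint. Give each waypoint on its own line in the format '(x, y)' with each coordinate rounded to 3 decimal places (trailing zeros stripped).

Executing turtle program step by step:
Start: pos=(0,0), heading=0, pen down
LT 120: heading 0 -> 120
FD 3: (0,0) -> (-1.5,2.598) [heading=120, draw]
LT 90: heading 120 -> 210
BK 1: (-1.5,2.598) -> (-0.634,3.098) [heading=210, draw]
Final: pos=(-0.634,3.098), heading=210, 2 segment(s) drawn
Waypoints (3 total):
(0, 0)
(-1.5, 2.598)
(-0.634, 3.098)

Answer: (0, 0)
(-1.5, 2.598)
(-0.634, 3.098)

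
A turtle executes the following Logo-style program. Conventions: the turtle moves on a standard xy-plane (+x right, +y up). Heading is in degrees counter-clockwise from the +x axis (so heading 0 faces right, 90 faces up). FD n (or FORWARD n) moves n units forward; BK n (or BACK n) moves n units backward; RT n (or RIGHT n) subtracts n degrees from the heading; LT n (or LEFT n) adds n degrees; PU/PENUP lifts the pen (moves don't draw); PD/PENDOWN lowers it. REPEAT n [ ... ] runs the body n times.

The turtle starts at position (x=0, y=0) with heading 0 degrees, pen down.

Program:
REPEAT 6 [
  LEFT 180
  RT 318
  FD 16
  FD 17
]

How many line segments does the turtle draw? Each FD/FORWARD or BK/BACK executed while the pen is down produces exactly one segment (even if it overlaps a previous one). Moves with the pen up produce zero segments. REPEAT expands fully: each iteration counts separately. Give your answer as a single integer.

Executing turtle program step by step:
Start: pos=(0,0), heading=0, pen down
REPEAT 6 [
  -- iteration 1/6 --
  LT 180: heading 0 -> 180
  RT 318: heading 180 -> 222
  FD 16: (0,0) -> (-11.89,-10.706) [heading=222, draw]
  FD 17: (-11.89,-10.706) -> (-24.524,-22.081) [heading=222, draw]
  -- iteration 2/6 --
  LT 180: heading 222 -> 42
  RT 318: heading 42 -> 84
  FD 16: (-24.524,-22.081) -> (-22.851,-6.169) [heading=84, draw]
  FD 17: (-22.851,-6.169) -> (-21.074,10.738) [heading=84, draw]
  -- iteration 3/6 --
  LT 180: heading 84 -> 264
  RT 318: heading 264 -> 306
  FD 16: (-21.074,10.738) -> (-11.67,-2.206) [heading=306, draw]
  FD 17: (-11.67,-2.206) -> (-1.677,-15.96) [heading=306, draw]
  -- iteration 4/6 --
  LT 180: heading 306 -> 126
  RT 318: heading 126 -> 168
  FD 16: (-1.677,-15.96) -> (-17.328,-12.633) [heading=168, draw]
  FD 17: (-17.328,-12.633) -> (-33.956,-9.099) [heading=168, draw]
  -- iteration 5/6 --
  LT 180: heading 168 -> 348
  RT 318: heading 348 -> 30
  FD 16: (-33.956,-9.099) -> (-20.1,-1.099) [heading=30, draw]
  FD 17: (-20.1,-1.099) -> (-5.377,7.401) [heading=30, draw]
  -- iteration 6/6 --
  LT 180: heading 30 -> 210
  RT 318: heading 210 -> 252
  FD 16: (-5.377,7.401) -> (-10.322,-7.815) [heading=252, draw]
  FD 17: (-10.322,-7.815) -> (-15.575,-23.983) [heading=252, draw]
]
Final: pos=(-15.575,-23.983), heading=252, 12 segment(s) drawn
Segments drawn: 12

Answer: 12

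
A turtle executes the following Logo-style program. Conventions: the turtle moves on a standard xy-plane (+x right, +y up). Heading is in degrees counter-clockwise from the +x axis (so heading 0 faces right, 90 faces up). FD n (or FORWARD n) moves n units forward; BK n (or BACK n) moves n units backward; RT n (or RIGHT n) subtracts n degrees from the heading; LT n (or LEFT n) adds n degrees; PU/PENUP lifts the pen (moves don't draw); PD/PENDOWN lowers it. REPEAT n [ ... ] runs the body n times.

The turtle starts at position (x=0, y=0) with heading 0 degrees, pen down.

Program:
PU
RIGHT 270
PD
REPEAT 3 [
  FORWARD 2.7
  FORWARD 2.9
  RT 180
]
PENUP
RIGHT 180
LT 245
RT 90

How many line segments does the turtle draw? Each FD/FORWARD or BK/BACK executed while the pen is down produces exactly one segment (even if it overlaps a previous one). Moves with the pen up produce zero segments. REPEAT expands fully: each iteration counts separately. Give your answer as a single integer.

Answer: 6

Derivation:
Executing turtle program step by step:
Start: pos=(0,0), heading=0, pen down
PU: pen up
RT 270: heading 0 -> 90
PD: pen down
REPEAT 3 [
  -- iteration 1/3 --
  FD 2.7: (0,0) -> (0,2.7) [heading=90, draw]
  FD 2.9: (0,2.7) -> (0,5.6) [heading=90, draw]
  RT 180: heading 90 -> 270
  -- iteration 2/3 --
  FD 2.7: (0,5.6) -> (0,2.9) [heading=270, draw]
  FD 2.9: (0,2.9) -> (0,0) [heading=270, draw]
  RT 180: heading 270 -> 90
  -- iteration 3/3 --
  FD 2.7: (0,0) -> (0,2.7) [heading=90, draw]
  FD 2.9: (0,2.7) -> (0,5.6) [heading=90, draw]
  RT 180: heading 90 -> 270
]
PU: pen up
RT 180: heading 270 -> 90
LT 245: heading 90 -> 335
RT 90: heading 335 -> 245
Final: pos=(0,5.6), heading=245, 6 segment(s) drawn
Segments drawn: 6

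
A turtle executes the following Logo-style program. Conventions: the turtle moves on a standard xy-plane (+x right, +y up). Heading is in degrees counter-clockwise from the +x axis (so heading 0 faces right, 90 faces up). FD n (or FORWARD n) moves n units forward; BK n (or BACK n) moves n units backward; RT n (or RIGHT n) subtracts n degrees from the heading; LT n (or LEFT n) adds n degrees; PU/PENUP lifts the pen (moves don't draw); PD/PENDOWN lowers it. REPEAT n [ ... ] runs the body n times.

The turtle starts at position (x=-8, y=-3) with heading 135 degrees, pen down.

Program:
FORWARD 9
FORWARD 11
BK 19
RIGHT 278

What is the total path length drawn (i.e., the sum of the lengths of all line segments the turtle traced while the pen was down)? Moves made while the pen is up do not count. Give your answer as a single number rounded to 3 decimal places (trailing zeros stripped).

Executing turtle program step by step:
Start: pos=(-8,-3), heading=135, pen down
FD 9: (-8,-3) -> (-14.364,3.364) [heading=135, draw]
FD 11: (-14.364,3.364) -> (-22.142,11.142) [heading=135, draw]
BK 19: (-22.142,11.142) -> (-8.707,-2.293) [heading=135, draw]
RT 278: heading 135 -> 217
Final: pos=(-8.707,-2.293), heading=217, 3 segment(s) drawn

Segment lengths:
  seg 1: (-8,-3) -> (-14.364,3.364), length = 9
  seg 2: (-14.364,3.364) -> (-22.142,11.142), length = 11
  seg 3: (-22.142,11.142) -> (-8.707,-2.293), length = 19
Total = 39

Answer: 39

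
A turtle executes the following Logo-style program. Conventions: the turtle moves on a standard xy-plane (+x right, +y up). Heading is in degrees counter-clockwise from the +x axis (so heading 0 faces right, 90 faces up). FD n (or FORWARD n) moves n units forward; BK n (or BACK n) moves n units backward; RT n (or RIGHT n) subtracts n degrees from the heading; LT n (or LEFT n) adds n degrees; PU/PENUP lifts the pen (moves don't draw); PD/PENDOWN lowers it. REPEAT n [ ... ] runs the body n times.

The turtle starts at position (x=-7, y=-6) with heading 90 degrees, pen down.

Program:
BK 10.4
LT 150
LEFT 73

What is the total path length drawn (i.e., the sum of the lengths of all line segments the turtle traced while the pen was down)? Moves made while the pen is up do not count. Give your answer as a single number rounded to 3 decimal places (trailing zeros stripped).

Answer: 10.4

Derivation:
Executing turtle program step by step:
Start: pos=(-7,-6), heading=90, pen down
BK 10.4: (-7,-6) -> (-7,-16.4) [heading=90, draw]
LT 150: heading 90 -> 240
LT 73: heading 240 -> 313
Final: pos=(-7,-16.4), heading=313, 1 segment(s) drawn

Segment lengths:
  seg 1: (-7,-6) -> (-7,-16.4), length = 10.4
Total = 10.4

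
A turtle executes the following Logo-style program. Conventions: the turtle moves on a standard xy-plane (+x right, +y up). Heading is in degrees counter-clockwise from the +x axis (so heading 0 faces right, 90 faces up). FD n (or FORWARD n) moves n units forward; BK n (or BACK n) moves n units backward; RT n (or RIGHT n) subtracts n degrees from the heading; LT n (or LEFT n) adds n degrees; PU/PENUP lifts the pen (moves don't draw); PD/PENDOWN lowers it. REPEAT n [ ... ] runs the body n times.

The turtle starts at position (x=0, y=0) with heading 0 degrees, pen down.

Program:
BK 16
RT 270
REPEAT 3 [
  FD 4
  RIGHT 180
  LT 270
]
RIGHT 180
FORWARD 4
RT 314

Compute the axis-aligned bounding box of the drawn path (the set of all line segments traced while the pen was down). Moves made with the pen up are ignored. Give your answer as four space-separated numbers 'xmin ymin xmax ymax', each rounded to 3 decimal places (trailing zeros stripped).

Executing turtle program step by step:
Start: pos=(0,0), heading=0, pen down
BK 16: (0,0) -> (-16,0) [heading=0, draw]
RT 270: heading 0 -> 90
REPEAT 3 [
  -- iteration 1/3 --
  FD 4: (-16,0) -> (-16,4) [heading=90, draw]
  RT 180: heading 90 -> 270
  LT 270: heading 270 -> 180
  -- iteration 2/3 --
  FD 4: (-16,4) -> (-20,4) [heading=180, draw]
  RT 180: heading 180 -> 0
  LT 270: heading 0 -> 270
  -- iteration 3/3 --
  FD 4: (-20,4) -> (-20,0) [heading=270, draw]
  RT 180: heading 270 -> 90
  LT 270: heading 90 -> 0
]
RT 180: heading 0 -> 180
FD 4: (-20,0) -> (-24,0) [heading=180, draw]
RT 314: heading 180 -> 226
Final: pos=(-24,0), heading=226, 5 segment(s) drawn

Segment endpoints: x in {-24, -20, -16, 0}, y in {0, 0, 0, 4, 4}
xmin=-24, ymin=0, xmax=0, ymax=4

Answer: -24 0 0 4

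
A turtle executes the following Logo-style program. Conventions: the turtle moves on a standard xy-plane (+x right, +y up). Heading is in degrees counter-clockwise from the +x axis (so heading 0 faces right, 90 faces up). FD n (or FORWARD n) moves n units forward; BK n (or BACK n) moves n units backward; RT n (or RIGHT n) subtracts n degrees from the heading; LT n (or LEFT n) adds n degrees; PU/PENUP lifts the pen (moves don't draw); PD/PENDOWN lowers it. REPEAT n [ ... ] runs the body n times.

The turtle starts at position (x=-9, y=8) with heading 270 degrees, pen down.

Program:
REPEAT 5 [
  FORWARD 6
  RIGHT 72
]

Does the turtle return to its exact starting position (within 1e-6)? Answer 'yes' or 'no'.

Answer: yes

Derivation:
Executing turtle program step by step:
Start: pos=(-9,8), heading=270, pen down
REPEAT 5 [
  -- iteration 1/5 --
  FD 6: (-9,8) -> (-9,2) [heading=270, draw]
  RT 72: heading 270 -> 198
  -- iteration 2/5 --
  FD 6: (-9,2) -> (-14.706,0.146) [heading=198, draw]
  RT 72: heading 198 -> 126
  -- iteration 3/5 --
  FD 6: (-14.706,0.146) -> (-18.233,5) [heading=126, draw]
  RT 72: heading 126 -> 54
  -- iteration 4/5 --
  FD 6: (-18.233,5) -> (-14.706,9.854) [heading=54, draw]
  RT 72: heading 54 -> 342
  -- iteration 5/5 --
  FD 6: (-14.706,9.854) -> (-9,8) [heading=342, draw]
  RT 72: heading 342 -> 270
]
Final: pos=(-9,8), heading=270, 5 segment(s) drawn

Start position: (-9, 8)
Final position: (-9, 8)
Distance = 0; < 1e-6 -> CLOSED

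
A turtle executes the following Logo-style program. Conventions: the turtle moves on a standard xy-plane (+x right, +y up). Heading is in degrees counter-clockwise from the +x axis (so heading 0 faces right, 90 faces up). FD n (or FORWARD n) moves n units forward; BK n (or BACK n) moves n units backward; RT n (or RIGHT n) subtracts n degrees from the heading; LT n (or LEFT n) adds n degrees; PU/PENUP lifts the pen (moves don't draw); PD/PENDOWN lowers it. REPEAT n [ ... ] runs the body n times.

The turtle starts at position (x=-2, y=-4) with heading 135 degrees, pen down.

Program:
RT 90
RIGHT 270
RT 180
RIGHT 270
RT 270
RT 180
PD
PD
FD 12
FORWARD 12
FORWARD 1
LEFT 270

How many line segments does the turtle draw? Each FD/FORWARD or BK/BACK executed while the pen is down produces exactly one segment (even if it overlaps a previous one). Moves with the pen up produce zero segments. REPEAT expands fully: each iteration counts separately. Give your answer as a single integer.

Answer: 3

Derivation:
Executing turtle program step by step:
Start: pos=(-2,-4), heading=135, pen down
RT 90: heading 135 -> 45
RT 270: heading 45 -> 135
RT 180: heading 135 -> 315
RT 270: heading 315 -> 45
RT 270: heading 45 -> 135
RT 180: heading 135 -> 315
PD: pen down
PD: pen down
FD 12: (-2,-4) -> (6.485,-12.485) [heading=315, draw]
FD 12: (6.485,-12.485) -> (14.971,-20.971) [heading=315, draw]
FD 1: (14.971,-20.971) -> (15.678,-21.678) [heading=315, draw]
LT 270: heading 315 -> 225
Final: pos=(15.678,-21.678), heading=225, 3 segment(s) drawn
Segments drawn: 3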